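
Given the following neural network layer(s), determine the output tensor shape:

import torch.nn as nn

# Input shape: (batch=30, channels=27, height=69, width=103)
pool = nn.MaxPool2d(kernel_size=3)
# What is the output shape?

Input shape: (30, 27, 69, 103)
Output shape: (30, 27, 23, 34)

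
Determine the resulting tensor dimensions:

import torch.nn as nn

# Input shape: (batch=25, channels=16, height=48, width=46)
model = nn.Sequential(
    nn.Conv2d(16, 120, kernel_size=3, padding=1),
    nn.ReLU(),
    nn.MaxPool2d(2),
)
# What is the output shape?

Input shape: (25, 16, 48, 46)
  -> after Conv2d: (25, 120, 48, 46)
  -> after ReLU: (25, 120, 48, 46)
Output shape: (25, 120, 24, 23)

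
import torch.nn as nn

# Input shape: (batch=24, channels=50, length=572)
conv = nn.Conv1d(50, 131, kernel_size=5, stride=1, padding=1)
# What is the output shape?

Input shape: (24, 50, 572)
Output shape: (24, 131, 570)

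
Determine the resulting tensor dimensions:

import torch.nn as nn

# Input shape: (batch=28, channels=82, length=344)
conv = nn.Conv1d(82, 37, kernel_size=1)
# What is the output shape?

Input shape: (28, 82, 344)
Output shape: (28, 37, 344)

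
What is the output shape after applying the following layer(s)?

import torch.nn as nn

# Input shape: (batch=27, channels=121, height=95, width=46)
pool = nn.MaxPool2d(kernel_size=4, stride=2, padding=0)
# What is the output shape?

Input shape: (27, 121, 95, 46)
Output shape: (27, 121, 46, 22)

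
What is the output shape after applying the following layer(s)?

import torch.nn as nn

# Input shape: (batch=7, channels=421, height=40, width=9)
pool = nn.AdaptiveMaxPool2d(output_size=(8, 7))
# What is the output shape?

Input shape: (7, 421, 40, 9)
Output shape: (7, 421, 8, 7)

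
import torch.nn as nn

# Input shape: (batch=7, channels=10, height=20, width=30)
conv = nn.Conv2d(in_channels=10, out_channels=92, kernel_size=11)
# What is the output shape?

Input shape: (7, 10, 20, 30)
Output shape: (7, 92, 10, 20)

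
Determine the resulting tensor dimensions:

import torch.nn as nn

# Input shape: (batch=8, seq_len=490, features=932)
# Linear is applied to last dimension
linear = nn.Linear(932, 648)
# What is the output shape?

Input shape: (8, 490, 932)
Output shape: (8, 490, 648)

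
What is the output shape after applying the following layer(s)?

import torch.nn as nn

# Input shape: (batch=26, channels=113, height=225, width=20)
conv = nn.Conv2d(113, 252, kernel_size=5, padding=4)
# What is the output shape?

Input shape: (26, 113, 225, 20)
Output shape: (26, 252, 229, 24)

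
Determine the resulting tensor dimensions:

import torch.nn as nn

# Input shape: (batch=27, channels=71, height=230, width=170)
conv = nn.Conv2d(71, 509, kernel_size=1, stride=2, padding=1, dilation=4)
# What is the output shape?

Input shape: (27, 71, 230, 170)
Output shape: (27, 509, 116, 86)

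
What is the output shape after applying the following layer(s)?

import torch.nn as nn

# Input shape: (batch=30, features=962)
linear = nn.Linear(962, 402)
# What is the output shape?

Input shape: (30, 962)
Output shape: (30, 402)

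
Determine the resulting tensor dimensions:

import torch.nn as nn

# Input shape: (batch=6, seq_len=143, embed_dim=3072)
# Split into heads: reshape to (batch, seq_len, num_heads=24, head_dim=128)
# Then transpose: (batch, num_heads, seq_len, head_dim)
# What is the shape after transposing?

Input shape: (6, 143, 3072)
  -> after reshape: (6, 143, 24, 128)
Output shape: (6, 24, 143, 128)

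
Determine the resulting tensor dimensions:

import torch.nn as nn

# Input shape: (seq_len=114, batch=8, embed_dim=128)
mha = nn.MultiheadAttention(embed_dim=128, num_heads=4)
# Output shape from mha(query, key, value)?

Input shape: (114, 8, 128)
Output shape: (114, 8, 128)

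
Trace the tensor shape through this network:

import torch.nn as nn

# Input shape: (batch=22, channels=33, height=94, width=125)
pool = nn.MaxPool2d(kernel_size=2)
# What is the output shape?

Input shape: (22, 33, 94, 125)
Output shape: (22, 33, 47, 62)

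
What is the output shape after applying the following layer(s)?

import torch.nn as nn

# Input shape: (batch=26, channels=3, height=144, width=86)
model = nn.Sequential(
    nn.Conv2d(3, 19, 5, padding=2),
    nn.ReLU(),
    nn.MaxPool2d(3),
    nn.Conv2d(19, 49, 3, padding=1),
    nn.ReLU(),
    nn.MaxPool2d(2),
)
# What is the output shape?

Input shape: (26, 3, 144, 86)
  -> after first Conv2d: (26, 19, 144, 86)
  -> after first MaxPool2d: (26, 19, 48, 28)
  -> after second Conv2d: (26, 49, 48, 28)
Output shape: (26, 49, 24, 14)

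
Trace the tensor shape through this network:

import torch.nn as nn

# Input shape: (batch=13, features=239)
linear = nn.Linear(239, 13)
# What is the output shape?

Input shape: (13, 239)
Output shape: (13, 13)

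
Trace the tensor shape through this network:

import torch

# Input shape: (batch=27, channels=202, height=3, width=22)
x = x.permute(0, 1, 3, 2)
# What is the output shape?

Input shape: (27, 202, 3, 22)
Output shape: (27, 202, 22, 3)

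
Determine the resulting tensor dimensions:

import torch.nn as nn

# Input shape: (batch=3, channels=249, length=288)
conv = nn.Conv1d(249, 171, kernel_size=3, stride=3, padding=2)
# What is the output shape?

Input shape: (3, 249, 288)
Output shape: (3, 171, 97)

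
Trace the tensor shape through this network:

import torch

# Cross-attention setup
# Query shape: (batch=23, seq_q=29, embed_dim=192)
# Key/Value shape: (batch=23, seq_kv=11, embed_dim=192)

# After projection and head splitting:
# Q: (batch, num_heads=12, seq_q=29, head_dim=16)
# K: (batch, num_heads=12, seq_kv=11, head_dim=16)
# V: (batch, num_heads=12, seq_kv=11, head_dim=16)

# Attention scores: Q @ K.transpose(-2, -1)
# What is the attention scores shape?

Input shape: (23, 29, 192)
Output shape: (23, 12, 29, 11)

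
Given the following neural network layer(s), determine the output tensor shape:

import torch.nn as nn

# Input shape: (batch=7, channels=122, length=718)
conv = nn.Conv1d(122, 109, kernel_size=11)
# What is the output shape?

Input shape: (7, 122, 718)
Output shape: (7, 109, 708)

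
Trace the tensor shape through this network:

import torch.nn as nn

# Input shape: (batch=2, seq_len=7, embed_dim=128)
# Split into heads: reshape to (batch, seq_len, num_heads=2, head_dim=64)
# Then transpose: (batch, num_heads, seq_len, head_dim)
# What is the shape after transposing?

Input shape: (2, 7, 128)
  -> after reshape: (2, 7, 2, 64)
Output shape: (2, 2, 7, 64)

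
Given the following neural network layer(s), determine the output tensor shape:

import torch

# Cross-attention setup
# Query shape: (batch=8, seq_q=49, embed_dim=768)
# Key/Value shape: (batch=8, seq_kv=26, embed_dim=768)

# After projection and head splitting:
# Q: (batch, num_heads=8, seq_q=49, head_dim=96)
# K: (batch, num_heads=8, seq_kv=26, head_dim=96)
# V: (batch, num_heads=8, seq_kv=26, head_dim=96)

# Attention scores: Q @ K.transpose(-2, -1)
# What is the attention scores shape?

Input shape: (8, 49, 768)
Output shape: (8, 8, 49, 26)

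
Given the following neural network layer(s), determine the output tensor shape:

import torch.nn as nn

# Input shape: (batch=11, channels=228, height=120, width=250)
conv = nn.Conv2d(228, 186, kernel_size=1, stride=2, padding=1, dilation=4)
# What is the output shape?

Input shape: (11, 228, 120, 250)
Output shape: (11, 186, 61, 126)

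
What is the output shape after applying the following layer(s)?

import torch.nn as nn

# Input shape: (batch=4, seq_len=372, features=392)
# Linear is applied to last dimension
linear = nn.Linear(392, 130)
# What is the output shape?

Input shape: (4, 372, 392)
Output shape: (4, 372, 130)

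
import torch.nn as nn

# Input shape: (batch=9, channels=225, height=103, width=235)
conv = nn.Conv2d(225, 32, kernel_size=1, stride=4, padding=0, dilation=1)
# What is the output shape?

Input shape: (9, 225, 103, 235)
Output shape: (9, 32, 26, 59)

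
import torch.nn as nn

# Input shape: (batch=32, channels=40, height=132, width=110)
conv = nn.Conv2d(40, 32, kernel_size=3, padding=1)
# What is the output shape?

Input shape: (32, 40, 132, 110)
Output shape: (32, 32, 132, 110)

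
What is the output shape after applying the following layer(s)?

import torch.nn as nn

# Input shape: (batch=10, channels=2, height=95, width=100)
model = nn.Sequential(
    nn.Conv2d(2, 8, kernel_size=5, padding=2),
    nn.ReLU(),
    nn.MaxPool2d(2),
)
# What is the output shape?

Input shape: (10, 2, 95, 100)
  -> after Conv2d: (10, 8, 95, 100)
  -> after ReLU: (10, 8, 95, 100)
Output shape: (10, 8, 47, 50)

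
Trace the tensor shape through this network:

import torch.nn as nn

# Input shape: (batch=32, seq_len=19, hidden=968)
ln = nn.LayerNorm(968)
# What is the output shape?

Input shape: (32, 19, 968)
Output shape: (32, 19, 968)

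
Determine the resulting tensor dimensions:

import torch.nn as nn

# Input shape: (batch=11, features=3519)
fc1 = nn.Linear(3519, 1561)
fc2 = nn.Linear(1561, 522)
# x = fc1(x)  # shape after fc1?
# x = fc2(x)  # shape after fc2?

Input shape: (11, 3519)
  -> after fc1: (11, 1561)
Output shape: (11, 522)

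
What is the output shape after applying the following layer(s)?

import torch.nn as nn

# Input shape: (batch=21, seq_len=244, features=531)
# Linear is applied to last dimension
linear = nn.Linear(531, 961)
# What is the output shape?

Input shape: (21, 244, 531)
Output shape: (21, 244, 961)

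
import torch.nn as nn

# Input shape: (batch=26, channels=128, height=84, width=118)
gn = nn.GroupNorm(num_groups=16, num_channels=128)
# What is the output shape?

Input shape: (26, 128, 84, 118)
Output shape: (26, 128, 84, 118)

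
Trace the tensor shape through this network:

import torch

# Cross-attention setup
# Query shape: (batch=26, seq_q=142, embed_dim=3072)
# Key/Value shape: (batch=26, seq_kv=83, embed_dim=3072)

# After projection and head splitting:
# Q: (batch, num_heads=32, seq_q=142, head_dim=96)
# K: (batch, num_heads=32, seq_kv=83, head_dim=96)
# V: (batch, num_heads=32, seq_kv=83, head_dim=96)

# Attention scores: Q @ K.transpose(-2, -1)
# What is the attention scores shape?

Input shape: (26, 142, 3072)
Output shape: (26, 32, 142, 83)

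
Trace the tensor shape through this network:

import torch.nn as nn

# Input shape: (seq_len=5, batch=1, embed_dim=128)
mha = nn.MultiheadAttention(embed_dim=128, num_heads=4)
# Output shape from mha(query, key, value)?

Input shape: (5, 1, 128)
Output shape: (5, 1, 128)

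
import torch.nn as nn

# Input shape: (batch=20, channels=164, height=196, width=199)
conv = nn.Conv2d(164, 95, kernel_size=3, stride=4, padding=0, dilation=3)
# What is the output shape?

Input shape: (20, 164, 196, 199)
Output shape: (20, 95, 48, 49)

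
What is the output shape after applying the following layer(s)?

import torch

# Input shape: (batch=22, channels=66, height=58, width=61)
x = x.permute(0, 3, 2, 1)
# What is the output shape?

Input shape: (22, 66, 58, 61)
Output shape: (22, 61, 58, 66)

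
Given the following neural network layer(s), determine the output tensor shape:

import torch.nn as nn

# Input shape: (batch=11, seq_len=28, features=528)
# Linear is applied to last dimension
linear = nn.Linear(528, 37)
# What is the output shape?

Input shape: (11, 28, 528)
Output shape: (11, 28, 37)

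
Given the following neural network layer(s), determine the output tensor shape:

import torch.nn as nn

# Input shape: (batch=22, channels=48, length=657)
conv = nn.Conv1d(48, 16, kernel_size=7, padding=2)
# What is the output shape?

Input shape: (22, 48, 657)
Output shape: (22, 16, 655)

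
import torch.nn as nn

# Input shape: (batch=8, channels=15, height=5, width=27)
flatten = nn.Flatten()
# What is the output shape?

Input shape: (8, 15, 5, 27)
Output shape: (8, 2025)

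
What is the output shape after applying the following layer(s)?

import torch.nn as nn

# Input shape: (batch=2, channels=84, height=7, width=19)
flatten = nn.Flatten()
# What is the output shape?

Input shape: (2, 84, 7, 19)
Output shape: (2, 11172)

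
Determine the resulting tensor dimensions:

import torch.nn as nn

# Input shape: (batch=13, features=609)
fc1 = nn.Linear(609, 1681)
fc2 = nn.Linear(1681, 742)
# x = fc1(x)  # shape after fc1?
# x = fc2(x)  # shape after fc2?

Input shape: (13, 609)
  -> after fc1: (13, 1681)
Output shape: (13, 742)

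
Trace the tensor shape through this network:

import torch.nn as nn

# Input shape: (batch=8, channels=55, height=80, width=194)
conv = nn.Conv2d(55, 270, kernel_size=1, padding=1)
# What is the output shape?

Input shape: (8, 55, 80, 194)
Output shape: (8, 270, 82, 196)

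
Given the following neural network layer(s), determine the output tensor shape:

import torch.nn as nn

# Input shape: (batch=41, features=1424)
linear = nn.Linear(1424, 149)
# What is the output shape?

Input shape: (41, 1424)
Output shape: (41, 149)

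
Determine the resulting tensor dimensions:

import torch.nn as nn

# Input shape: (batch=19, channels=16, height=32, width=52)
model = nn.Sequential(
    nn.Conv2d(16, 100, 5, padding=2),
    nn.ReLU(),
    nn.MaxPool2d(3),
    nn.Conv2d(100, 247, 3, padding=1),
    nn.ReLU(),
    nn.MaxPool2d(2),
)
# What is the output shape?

Input shape: (19, 16, 32, 52)
  -> after first Conv2d: (19, 100, 32, 52)
  -> after first MaxPool2d: (19, 100, 10, 17)
  -> after second Conv2d: (19, 247, 10, 17)
Output shape: (19, 247, 5, 8)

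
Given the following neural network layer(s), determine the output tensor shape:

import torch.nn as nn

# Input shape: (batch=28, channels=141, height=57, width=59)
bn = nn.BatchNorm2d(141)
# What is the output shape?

Input shape: (28, 141, 57, 59)
Output shape: (28, 141, 57, 59)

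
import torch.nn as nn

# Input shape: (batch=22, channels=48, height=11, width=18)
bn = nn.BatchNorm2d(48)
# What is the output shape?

Input shape: (22, 48, 11, 18)
Output shape: (22, 48, 11, 18)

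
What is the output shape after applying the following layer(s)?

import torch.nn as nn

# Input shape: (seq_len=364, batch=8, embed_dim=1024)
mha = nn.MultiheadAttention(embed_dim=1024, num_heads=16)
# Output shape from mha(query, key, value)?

Input shape: (364, 8, 1024)
Output shape: (364, 8, 1024)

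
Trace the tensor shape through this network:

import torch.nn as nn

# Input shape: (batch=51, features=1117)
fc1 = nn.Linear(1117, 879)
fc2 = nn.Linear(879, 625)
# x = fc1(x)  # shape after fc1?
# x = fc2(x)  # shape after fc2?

Input shape: (51, 1117)
  -> after fc1: (51, 879)
Output shape: (51, 625)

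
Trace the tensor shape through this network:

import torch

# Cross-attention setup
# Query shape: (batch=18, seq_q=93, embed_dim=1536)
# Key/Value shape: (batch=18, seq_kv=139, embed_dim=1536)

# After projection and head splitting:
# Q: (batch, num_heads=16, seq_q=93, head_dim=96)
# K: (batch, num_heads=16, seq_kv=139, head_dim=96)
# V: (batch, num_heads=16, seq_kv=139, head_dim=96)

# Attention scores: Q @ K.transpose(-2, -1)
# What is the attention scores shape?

Input shape: (18, 93, 1536)
Output shape: (18, 16, 93, 139)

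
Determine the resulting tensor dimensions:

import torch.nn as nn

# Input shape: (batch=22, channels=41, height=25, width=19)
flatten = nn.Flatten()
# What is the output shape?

Input shape: (22, 41, 25, 19)
Output shape: (22, 19475)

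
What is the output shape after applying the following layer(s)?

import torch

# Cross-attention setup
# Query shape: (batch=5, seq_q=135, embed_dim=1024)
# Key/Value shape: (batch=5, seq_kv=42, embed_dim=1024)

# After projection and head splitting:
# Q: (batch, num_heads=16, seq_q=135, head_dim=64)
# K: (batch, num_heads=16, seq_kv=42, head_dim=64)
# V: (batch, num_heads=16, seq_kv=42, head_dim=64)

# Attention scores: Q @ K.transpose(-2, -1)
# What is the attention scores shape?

Input shape: (5, 135, 1024)
Output shape: (5, 16, 135, 42)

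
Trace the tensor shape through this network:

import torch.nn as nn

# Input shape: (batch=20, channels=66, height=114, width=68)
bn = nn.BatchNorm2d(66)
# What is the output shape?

Input shape: (20, 66, 114, 68)
Output shape: (20, 66, 114, 68)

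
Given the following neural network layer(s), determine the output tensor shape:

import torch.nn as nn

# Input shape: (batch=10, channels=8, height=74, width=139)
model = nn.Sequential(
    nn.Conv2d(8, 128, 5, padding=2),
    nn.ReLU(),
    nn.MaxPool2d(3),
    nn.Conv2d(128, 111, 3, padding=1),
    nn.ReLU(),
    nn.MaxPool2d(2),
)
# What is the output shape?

Input shape: (10, 8, 74, 139)
  -> after first Conv2d: (10, 128, 74, 139)
  -> after first MaxPool2d: (10, 128, 24, 46)
  -> after second Conv2d: (10, 111, 24, 46)
Output shape: (10, 111, 12, 23)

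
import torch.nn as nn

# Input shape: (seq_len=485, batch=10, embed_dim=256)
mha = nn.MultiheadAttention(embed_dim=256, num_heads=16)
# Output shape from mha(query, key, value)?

Input shape: (485, 10, 256)
Output shape: (485, 10, 256)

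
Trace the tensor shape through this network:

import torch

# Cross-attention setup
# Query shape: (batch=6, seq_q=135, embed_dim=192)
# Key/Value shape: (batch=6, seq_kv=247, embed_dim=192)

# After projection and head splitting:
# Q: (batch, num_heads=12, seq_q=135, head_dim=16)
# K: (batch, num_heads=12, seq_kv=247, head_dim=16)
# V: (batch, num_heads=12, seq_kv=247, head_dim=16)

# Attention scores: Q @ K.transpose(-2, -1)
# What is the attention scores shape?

Input shape: (6, 135, 192)
Output shape: (6, 12, 135, 247)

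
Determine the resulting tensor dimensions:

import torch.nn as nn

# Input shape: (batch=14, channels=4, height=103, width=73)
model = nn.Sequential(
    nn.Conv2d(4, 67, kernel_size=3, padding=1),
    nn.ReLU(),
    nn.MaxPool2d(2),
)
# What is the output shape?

Input shape: (14, 4, 103, 73)
  -> after Conv2d: (14, 67, 103, 73)
  -> after ReLU: (14, 67, 103, 73)
Output shape: (14, 67, 51, 36)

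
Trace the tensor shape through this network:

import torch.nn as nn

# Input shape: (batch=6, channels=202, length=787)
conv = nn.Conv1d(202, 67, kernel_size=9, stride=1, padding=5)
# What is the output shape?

Input shape: (6, 202, 787)
Output shape: (6, 67, 789)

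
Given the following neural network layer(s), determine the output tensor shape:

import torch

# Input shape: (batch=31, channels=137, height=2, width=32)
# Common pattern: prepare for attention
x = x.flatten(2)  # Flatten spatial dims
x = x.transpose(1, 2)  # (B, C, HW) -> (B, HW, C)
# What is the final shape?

Input shape: (31, 137, 2, 32)
  -> after flatten(2): (31, 137, 64)
Output shape: (31, 64, 137)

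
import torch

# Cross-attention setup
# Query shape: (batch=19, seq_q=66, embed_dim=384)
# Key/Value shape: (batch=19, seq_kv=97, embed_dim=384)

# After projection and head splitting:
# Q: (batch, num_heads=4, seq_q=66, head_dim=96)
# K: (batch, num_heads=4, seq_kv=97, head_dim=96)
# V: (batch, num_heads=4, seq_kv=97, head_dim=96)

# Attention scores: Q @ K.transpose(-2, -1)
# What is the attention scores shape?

Input shape: (19, 66, 384)
Output shape: (19, 4, 66, 97)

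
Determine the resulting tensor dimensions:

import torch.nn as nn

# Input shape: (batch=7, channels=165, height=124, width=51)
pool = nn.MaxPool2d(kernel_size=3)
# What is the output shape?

Input shape: (7, 165, 124, 51)
Output shape: (7, 165, 41, 17)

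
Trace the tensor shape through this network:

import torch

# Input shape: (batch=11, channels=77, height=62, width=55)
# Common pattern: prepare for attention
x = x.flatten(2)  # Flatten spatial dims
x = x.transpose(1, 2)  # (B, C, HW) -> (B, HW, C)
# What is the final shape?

Input shape: (11, 77, 62, 55)
  -> after flatten(2): (11, 77, 3410)
Output shape: (11, 3410, 77)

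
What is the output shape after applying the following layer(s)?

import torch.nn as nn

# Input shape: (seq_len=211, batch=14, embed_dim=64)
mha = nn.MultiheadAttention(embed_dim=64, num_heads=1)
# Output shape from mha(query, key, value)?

Input shape: (211, 14, 64)
Output shape: (211, 14, 64)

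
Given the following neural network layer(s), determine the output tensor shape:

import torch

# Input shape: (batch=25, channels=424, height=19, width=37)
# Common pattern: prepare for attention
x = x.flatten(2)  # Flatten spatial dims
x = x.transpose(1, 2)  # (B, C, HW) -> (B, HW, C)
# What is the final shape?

Input shape: (25, 424, 19, 37)
  -> after flatten(2): (25, 424, 703)
Output shape: (25, 703, 424)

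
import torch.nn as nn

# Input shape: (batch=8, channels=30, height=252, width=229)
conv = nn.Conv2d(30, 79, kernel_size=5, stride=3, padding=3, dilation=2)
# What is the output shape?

Input shape: (8, 30, 252, 229)
Output shape: (8, 79, 84, 76)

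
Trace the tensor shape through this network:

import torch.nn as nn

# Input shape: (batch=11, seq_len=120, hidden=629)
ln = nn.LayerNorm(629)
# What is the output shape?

Input shape: (11, 120, 629)
Output shape: (11, 120, 629)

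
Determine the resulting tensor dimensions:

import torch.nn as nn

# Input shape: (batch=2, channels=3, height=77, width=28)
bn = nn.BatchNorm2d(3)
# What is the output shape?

Input shape: (2, 3, 77, 28)
Output shape: (2, 3, 77, 28)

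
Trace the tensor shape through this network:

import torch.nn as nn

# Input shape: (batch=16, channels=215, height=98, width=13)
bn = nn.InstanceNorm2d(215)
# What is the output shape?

Input shape: (16, 215, 98, 13)
Output shape: (16, 215, 98, 13)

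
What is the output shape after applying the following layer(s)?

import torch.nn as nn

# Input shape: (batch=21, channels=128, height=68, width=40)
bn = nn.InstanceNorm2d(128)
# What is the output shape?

Input shape: (21, 128, 68, 40)
Output shape: (21, 128, 68, 40)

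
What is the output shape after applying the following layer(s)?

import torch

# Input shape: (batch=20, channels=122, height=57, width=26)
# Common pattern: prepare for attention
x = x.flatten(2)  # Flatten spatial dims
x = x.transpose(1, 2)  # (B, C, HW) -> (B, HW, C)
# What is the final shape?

Input shape: (20, 122, 57, 26)
  -> after flatten(2): (20, 122, 1482)
Output shape: (20, 1482, 122)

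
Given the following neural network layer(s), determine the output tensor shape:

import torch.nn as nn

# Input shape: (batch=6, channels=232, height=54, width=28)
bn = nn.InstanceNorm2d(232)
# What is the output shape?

Input shape: (6, 232, 54, 28)
Output shape: (6, 232, 54, 28)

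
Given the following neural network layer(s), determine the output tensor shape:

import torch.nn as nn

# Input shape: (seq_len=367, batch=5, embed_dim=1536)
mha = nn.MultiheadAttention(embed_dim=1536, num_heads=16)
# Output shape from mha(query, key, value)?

Input shape: (367, 5, 1536)
Output shape: (367, 5, 1536)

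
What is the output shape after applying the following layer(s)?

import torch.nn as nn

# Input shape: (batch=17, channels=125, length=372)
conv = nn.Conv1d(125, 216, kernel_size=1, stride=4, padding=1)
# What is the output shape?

Input shape: (17, 125, 372)
Output shape: (17, 216, 94)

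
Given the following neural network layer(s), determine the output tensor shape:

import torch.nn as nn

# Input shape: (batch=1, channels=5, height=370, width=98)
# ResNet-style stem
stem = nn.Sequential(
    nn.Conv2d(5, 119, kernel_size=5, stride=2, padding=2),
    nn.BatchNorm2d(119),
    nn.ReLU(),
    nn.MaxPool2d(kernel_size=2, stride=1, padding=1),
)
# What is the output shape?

Input shape: (1, 5, 370, 98)
  -> after Conv2d 5x5 stride=2: (1, 119, 185, 49)
Output shape: (1, 119, 186, 50)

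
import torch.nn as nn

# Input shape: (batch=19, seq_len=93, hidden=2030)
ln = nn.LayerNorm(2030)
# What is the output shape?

Input shape: (19, 93, 2030)
Output shape: (19, 93, 2030)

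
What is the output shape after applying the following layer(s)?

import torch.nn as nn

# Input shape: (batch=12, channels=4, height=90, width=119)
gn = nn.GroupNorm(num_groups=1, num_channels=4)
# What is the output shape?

Input shape: (12, 4, 90, 119)
Output shape: (12, 4, 90, 119)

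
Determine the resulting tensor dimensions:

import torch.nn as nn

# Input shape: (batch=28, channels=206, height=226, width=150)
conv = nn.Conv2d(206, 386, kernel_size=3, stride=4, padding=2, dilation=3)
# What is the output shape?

Input shape: (28, 206, 226, 150)
Output shape: (28, 386, 56, 37)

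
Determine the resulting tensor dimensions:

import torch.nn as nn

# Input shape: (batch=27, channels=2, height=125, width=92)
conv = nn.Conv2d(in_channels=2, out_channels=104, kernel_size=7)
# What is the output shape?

Input shape: (27, 2, 125, 92)
Output shape: (27, 104, 119, 86)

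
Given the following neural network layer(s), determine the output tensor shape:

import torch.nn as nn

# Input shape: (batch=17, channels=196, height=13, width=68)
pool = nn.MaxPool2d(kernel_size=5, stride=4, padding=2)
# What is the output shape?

Input shape: (17, 196, 13, 68)
Output shape: (17, 196, 4, 17)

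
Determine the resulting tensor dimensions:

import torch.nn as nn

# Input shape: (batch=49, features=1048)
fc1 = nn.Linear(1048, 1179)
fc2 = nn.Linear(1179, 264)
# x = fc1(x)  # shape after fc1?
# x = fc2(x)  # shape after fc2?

Input shape: (49, 1048)
  -> after fc1: (49, 1179)
Output shape: (49, 264)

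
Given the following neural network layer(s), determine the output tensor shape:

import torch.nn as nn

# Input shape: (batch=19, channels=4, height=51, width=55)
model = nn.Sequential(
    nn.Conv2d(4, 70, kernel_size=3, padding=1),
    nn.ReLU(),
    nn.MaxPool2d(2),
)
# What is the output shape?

Input shape: (19, 4, 51, 55)
  -> after Conv2d: (19, 70, 51, 55)
  -> after ReLU: (19, 70, 51, 55)
Output shape: (19, 70, 25, 27)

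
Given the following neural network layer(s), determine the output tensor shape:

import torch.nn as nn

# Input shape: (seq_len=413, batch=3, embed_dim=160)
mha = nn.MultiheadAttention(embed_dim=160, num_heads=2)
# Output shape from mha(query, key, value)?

Input shape: (413, 3, 160)
Output shape: (413, 3, 160)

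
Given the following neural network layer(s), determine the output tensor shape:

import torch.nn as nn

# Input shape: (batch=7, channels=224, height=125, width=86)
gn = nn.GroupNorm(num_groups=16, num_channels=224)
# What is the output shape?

Input shape: (7, 224, 125, 86)
Output shape: (7, 224, 125, 86)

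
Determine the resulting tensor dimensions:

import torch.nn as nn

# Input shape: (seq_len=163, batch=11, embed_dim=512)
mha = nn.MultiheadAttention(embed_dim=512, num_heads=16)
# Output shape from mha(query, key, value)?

Input shape: (163, 11, 512)
Output shape: (163, 11, 512)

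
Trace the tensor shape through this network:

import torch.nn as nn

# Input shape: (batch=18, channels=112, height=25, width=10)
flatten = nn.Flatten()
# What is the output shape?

Input shape: (18, 112, 25, 10)
Output shape: (18, 28000)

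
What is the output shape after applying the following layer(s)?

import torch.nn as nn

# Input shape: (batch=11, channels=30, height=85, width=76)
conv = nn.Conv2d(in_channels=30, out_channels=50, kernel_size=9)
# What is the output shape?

Input shape: (11, 30, 85, 76)
Output shape: (11, 50, 77, 68)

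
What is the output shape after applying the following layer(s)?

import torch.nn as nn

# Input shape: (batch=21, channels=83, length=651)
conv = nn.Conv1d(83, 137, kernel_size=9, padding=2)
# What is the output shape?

Input shape: (21, 83, 651)
Output shape: (21, 137, 647)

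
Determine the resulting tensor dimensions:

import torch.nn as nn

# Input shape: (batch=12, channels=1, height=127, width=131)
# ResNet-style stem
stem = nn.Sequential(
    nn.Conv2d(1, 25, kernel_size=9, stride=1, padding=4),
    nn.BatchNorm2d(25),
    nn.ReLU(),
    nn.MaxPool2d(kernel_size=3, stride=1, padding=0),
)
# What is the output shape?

Input shape: (12, 1, 127, 131)
  -> after Conv2d 9x9 stride=1: (12, 25, 127, 131)
Output shape: (12, 25, 125, 129)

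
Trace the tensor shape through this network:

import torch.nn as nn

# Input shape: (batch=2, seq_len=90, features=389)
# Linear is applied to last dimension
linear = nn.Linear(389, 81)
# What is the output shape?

Input shape: (2, 90, 389)
Output shape: (2, 90, 81)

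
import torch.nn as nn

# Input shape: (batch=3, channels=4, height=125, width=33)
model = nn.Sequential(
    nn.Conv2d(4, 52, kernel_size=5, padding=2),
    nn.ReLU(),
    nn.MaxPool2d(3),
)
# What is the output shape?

Input shape: (3, 4, 125, 33)
  -> after Conv2d: (3, 52, 125, 33)
  -> after ReLU: (3, 52, 125, 33)
Output shape: (3, 52, 41, 11)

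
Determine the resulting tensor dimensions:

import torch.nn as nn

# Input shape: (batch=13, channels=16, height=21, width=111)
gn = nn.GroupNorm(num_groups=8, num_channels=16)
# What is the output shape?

Input shape: (13, 16, 21, 111)
Output shape: (13, 16, 21, 111)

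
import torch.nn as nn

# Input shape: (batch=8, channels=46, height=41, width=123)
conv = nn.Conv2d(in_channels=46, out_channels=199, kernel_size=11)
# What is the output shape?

Input shape: (8, 46, 41, 123)
Output shape: (8, 199, 31, 113)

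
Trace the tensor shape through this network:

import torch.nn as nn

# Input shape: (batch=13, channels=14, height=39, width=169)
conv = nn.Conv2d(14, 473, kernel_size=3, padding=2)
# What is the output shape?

Input shape: (13, 14, 39, 169)
Output shape: (13, 473, 41, 171)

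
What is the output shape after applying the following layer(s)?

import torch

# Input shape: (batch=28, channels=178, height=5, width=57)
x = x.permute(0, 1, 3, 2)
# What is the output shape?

Input shape: (28, 178, 5, 57)
Output shape: (28, 178, 57, 5)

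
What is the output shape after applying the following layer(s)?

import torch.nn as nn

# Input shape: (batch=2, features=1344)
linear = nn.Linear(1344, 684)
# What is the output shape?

Input shape: (2, 1344)
Output shape: (2, 684)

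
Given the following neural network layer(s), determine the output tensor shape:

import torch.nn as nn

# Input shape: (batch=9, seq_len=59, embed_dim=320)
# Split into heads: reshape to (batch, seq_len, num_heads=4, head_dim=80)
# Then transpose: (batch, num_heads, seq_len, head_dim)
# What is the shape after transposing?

Input shape: (9, 59, 320)
  -> after reshape: (9, 59, 4, 80)
Output shape: (9, 4, 59, 80)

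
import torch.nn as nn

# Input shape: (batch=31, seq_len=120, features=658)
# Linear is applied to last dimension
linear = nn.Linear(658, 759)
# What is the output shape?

Input shape: (31, 120, 658)
Output shape: (31, 120, 759)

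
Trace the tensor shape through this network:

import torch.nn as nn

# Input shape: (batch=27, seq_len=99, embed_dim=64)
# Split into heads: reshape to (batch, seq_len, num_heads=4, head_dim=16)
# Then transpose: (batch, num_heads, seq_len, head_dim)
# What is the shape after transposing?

Input shape: (27, 99, 64)
  -> after reshape: (27, 99, 4, 16)
Output shape: (27, 4, 99, 16)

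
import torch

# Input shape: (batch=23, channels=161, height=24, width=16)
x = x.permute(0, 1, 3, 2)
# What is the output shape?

Input shape: (23, 161, 24, 16)
Output shape: (23, 161, 16, 24)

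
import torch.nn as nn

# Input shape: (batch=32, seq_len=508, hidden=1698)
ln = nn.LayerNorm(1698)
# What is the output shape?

Input shape: (32, 508, 1698)
Output shape: (32, 508, 1698)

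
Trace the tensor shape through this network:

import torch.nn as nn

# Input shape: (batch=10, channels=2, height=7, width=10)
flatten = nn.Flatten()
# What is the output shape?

Input shape: (10, 2, 7, 10)
Output shape: (10, 140)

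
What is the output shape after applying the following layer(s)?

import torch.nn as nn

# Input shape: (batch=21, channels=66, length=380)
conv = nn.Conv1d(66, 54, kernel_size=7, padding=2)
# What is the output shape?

Input shape: (21, 66, 380)
Output shape: (21, 54, 378)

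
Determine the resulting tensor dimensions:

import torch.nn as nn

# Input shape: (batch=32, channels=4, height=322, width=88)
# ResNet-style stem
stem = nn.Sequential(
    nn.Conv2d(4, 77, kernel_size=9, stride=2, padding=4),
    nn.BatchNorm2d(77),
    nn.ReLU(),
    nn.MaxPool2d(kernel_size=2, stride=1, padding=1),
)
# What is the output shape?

Input shape: (32, 4, 322, 88)
  -> after Conv2d 9x9 stride=2: (32, 77, 161, 44)
Output shape: (32, 77, 162, 45)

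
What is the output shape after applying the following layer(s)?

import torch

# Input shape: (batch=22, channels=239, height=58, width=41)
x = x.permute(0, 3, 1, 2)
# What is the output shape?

Input shape: (22, 239, 58, 41)
Output shape: (22, 41, 239, 58)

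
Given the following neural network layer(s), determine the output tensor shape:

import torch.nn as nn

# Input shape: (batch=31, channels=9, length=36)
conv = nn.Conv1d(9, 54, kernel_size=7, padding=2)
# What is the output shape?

Input shape: (31, 9, 36)
Output shape: (31, 54, 34)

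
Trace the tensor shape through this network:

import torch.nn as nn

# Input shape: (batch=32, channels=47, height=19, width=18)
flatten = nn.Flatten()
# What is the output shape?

Input shape: (32, 47, 19, 18)
Output shape: (32, 16074)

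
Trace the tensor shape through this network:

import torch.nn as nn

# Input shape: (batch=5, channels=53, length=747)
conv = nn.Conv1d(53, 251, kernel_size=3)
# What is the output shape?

Input shape: (5, 53, 747)
Output shape: (5, 251, 745)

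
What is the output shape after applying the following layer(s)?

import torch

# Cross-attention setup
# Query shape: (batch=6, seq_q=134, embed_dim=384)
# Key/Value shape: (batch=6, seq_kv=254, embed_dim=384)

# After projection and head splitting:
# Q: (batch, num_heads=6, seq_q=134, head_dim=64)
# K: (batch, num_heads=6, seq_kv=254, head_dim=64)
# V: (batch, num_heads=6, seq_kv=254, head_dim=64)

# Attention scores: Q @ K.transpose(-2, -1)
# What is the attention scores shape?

Input shape: (6, 134, 384)
Output shape: (6, 6, 134, 254)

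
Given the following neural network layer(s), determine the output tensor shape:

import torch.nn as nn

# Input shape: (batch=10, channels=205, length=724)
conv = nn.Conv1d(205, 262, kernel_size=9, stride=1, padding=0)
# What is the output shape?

Input shape: (10, 205, 724)
Output shape: (10, 262, 716)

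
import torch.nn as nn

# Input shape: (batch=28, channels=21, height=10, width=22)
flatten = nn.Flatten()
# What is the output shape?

Input shape: (28, 21, 10, 22)
Output shape: (28, 4620)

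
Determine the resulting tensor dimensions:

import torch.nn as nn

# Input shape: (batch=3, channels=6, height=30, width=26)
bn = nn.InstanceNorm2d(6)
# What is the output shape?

Input shape: (3, 6, 30, 26)
Output shape: (3, 6, 30, 26)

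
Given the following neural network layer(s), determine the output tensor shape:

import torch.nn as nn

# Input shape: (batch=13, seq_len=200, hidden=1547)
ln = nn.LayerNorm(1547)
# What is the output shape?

Input shape: (13, 200, 1547)
Output shape: (13, 200, 1547)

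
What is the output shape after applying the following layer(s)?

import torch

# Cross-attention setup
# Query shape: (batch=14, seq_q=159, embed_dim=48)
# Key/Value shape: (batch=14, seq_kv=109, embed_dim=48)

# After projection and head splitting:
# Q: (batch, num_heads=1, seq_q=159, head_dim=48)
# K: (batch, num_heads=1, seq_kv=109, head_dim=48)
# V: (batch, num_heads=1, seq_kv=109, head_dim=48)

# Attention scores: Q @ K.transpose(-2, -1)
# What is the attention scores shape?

Input shape: (14, 159, 48)
Output shape: (14, 1, 159, 109)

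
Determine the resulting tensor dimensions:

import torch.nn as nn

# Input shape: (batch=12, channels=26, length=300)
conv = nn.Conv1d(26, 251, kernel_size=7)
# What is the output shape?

Input shape: (12, 26, 300)
Output shape: (12, 251, 294)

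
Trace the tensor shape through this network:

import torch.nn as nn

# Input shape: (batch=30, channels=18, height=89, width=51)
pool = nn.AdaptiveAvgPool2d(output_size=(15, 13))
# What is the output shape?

Input shape: (30, 18, 89, 51)
Output shape: (30, 18, 15, 13)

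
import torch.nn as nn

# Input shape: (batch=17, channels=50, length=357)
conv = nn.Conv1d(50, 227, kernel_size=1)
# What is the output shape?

Input shape: (17, 50, 357)
Output shape: (17, 227, 357)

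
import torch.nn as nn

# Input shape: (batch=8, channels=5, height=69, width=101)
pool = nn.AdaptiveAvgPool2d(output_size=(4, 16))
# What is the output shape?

Input shape: (8, 5, 69, 101)
Output shape: (8, 5, 4, 16)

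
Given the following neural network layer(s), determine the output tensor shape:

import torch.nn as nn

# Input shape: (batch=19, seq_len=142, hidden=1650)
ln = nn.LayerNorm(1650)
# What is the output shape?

Input shape: (19, 142, 1650)
Output shape: (19, 142, 1650)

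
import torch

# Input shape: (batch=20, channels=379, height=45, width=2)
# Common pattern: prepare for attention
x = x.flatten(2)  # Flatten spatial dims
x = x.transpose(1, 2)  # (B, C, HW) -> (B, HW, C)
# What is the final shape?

Input shape: (20, 379, 45, 2)
  -> after flatten(2): (20, 379, 90)
Output shape: (20, 90, 379)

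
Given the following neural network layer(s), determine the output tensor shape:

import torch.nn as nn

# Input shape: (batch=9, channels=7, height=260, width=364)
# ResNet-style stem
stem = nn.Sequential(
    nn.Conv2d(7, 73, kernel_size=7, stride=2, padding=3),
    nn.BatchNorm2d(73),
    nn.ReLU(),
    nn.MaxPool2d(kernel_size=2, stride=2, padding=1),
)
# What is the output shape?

Input shape: (9, 7, 260, 364)
  -> after Conv2d 7x7 stride=2: (9, 73, 130, 182)
Output shape: (9, 73, 66, 92)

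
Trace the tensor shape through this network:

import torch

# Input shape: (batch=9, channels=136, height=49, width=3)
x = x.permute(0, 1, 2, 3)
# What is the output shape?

Input shape: (9, 136, 49, 3)
Output shape: (9, 136, 49, 3)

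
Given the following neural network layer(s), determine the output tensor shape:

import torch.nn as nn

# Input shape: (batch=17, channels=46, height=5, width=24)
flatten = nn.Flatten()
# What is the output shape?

Input shape: (17, 46, 5, 24)
Output shape: (17, 5520)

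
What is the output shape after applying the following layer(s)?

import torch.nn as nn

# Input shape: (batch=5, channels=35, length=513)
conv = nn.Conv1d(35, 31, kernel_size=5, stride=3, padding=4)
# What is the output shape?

Input shape: (5, 35, 513)
Output shape: (5, 31, 173)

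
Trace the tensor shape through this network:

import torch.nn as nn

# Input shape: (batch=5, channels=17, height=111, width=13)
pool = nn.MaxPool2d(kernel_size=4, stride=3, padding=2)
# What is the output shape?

Input shape: (5, 17, 111, 13)
Output shape: (5, 17, 38, 5)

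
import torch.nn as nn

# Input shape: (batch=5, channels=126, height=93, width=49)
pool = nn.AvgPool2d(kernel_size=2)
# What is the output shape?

Input shape: (5, 126, 93, 49)
Output shape: (5, 126, 46, 24)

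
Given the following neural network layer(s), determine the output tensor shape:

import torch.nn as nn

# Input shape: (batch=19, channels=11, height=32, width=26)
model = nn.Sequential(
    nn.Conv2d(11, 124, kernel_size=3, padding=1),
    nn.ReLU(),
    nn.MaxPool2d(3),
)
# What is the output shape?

Input shape: (19, 11, 32, 26)
  -> after Conv2d: (19, 124, 32, 26)
  -> after ReLU: (19, 124, 32, 26)
Output shape: (19, 124, 10, 8)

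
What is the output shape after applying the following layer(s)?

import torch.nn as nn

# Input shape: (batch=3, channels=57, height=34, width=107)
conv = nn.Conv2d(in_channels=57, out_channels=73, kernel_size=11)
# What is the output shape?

Input shape: (3, 57, 34, 107)
Output shape: (3, 73, 24, 97)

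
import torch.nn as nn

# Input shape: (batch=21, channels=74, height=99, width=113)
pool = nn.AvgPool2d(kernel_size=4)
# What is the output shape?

Input shape: (21, 74, 99, 113)
Output shape: (21, 74, 24, 28)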